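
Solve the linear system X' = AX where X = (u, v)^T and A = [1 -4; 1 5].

u(t) = -2c_1e^(3t) - 2c_2te^(3t) + c_2e^(3t), v(t) = c_1e^(3t) + c_2te^(3t)

Coefficient matrix A = [[1, -4], [1, 5]].
Characteristic polynomial det(A - λI) = λ^2 - 6λ + 9 = 0.
Single eigenvalue λ = 3 with algebraic multiplicity 2.
Eigenvector v = (-2,1); generalized eigenvector w with (A-λI)w=v is (1,0).
General solution: e^(3t)[c_1·v + c_2·(t·v + w)].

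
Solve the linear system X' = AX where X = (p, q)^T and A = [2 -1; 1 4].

p(t) = K_1e^(3t) + K_2te^(3t) - 2K_2e^(3t), q(t) = -K_1e^(3t) - K_2te^(3t) + K_2e^(3t)

Coefficient matrix A = [[2, -1], [1, 4]].
Characteristic polynomial det(A - λI) = λ^2 - 6λ + 9 = 0.
Single eigenvalue λ = 3 with algebraic multiplicity 2.
Eigenvector v = (1,-1); generalized eigenvector w with (A-λI)w=v is (-2,1).
General solution: e^(3t)[K_1·v + K_2·(t·v + w)].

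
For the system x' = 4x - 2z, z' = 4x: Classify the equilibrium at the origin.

A = [[4,-2],[4,0]]; det(A-λI) = λ^2 - 4λ + 8.
λ = 2 ± 2i: positive real part.

unstable spiral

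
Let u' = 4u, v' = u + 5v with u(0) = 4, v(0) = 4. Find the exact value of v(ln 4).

7168

A = [[4,0],[1,5]]; eigenvalues λ = 4, 5.
Eigenvectors: (1,-1) for λ=4, (0,1) for λ=5.
From the initial condition, c_1 = 4, c_2 = 8.
v(ln 4) = (4)(4^4)(-1) + (8)(4^5)(1) = 7168.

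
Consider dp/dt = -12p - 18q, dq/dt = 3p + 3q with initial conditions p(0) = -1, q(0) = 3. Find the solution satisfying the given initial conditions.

Coefficient matrix A = [[-12, -18], [3, 3]].
Characteristic polynomial det(A - λI) = λ^2 + 9λ + 18 = 0.
Eigenvalues λ = -3, -6.
For λ=-3: (A-λI) row 1 is [-9, -18], so an eigenvector is (-2, 1).
For λ=-6: (A-λI) row 1 is [-6, -18], so an eigenvector is (3, -1).
General solution: c_1e^(-3t)(-2,1) + c_2e^(-6t)(3,-1).
Applying p(0)=-1, q(0)=3 gives c_1=8, c_2=5.

p(t) = -16e^(-3t) + 15e^(-6t), q(t) = 8e^(-3t) - 5e^(-6t)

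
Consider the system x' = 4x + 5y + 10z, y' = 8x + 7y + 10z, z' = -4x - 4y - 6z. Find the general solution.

x(t) = C_1e^(4t) - C_3e^(-t), y(t) = 4C_1e^(4t) - 2C_2e^(2t) + C_3e^(-t), z(t) = -2C_1e^(4t) + C_2e^(2t)

Coefficient matrix A = [[4, 5, 10], [8, 7, 10], [-4, -4, -6]].
det(A - λI) = 0 gives eigenvalues λ = 4, 2, -1.
For λ=4: eigenvector (1,4,-2).
For λ=2: eigenvector (0,-2,1).
For λ=-1: eigenvector (-1,1,0).
General solution: C_1e^(4t)(1,4,-2) + C_2e^(2t)(0,-2,1) + C_3e^(-t)(-1,1,0).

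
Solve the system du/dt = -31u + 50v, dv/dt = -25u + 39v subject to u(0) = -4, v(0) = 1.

Coefficient matrix A = [[-31, 50], [-25, 39]].
Characteristic polynomial det(A - λI) = λ^2 - 8λ + 41 = 0.
Eigenvalues λ = 4 ± 5i (complex conjugate pair).
For λ=4+5i: an eigenvector is (-1,-1) - i(-3,-2) = (-1 + 3i, -1 + 2i).
A real fundamental pair from Re and Im of e^((4+5i)t)v: X_1 = e^(4t)(cos(5t)·(-1,-1) + sin(5t)·(-3,-2)), X_2 = e^(4t)(sin(5t)·(-1,-1) - cos(5t)·(-3,-2)).
General solution: C_1X_1 + C_2X_2.
Applying u(0)=-4, v(0)=1 gives C_1=-11, C_2=-5.

u(t) = 38e^(4t)sin(5t) - 4e^(4t)cos(5t), v(t) = 27e^(4t)sin(5t) + e^(4t)cos(5t)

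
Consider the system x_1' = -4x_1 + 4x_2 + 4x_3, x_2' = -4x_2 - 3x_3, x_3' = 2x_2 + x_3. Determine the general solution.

x_1(t) = c_1e^(-4t) + 2c_2e^(-2t), x_2(t) = 3c_2e^(-2t) - c_3e^(-t), x_3(t) = -2c_2e^(-2t) + c_3e^(-t)

Coefficient matrix A = [[-4, 4, 4], [0, -4, -3], [0, 2, 1]].
det(A - λI) = 0 gives eigenvalues λ = -4, -2, -1.
For λ=-4: eigenvector (1,0,0).
For λ=-2: eigenvector (2,3,-2).
For λ=-1: eigenvector (0,-1,1).
General solution: c_1e^(-4t)(1,0,0) + c_2e^(-2t)(2,3,-2) + c_3e^(-t)(0,-1,1).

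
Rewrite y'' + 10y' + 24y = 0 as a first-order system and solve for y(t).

Let x_1 = y, x_2 = y'. Then x_1' = x_2 and x_2' = -24x_1 - 10x_2.
A = [[0,1],[-24,-10]]; det(A-λI) = λ^2 + 10λ + 24.
Eigenvalues λ = -6, -4 with eigenvectors (1,-6), (1,-4).

y(t) = c_1e^(-6t) + c_2e^(-4t)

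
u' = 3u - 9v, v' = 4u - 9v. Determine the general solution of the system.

Coefficient matrix A = [[3, -9], [4, -9]].
Characteristic polynomial det(A - λI) = λ^2 + 6λ + 9 = 0.
Single eigenvalue λ = -3 with algebraic multiplicity 2.
Eigenvector v = (3,2); generalized eigenvector w with (A-λI)w=v is (-1,-1).
General solution: e^(-3t)[c_1·v + c_2·(t·v + w)].

u(t) = 3c_1e^(-3t) + 3c_2te^(-3t) - c_2e^(-3t), v(t) = 2c_1e^(-3t) + 2c_2te^(-3t) - c_2e^(-3t)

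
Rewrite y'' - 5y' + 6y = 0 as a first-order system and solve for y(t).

Let x_1 = y, x_2 = y'. Then x_1' = x_2 and x_2' = -6x_1 + 5x_2.
A = [[0,1],[-6,5]]; det(A-λI) = λ^2 - 5λ + 6.
Eigenvalues λ = 3, 2 with eigenvectors (1,3), (1,2).

y(t) = K_1e^(3t) + K_2e^(2t)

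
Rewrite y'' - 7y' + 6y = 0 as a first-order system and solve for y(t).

y(t) = C_1e^(6t) + C_2e^(t)

Let x_1 = y, x_2 = y'. Then x_1' = x_2 and x_2' = -6x_1 + 7x_2.
A = [[0,1],[-6,7]]; det(A-λI) = λ^2 - 7λ + 6.
Eigenvalues λ = 6, 1 with eigenvectors (1,6), (1,1).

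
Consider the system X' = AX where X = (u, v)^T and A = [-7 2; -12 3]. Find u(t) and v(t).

Coefficient matrix A = [[-7, 2], [-12, 3]].
Characteristic polynomial det(A - λI) = λ^2 + 4λ + 3 = 0.
Eigenvalues λ = -1, -3.
For λ=-1: (A-λI) row 1 is [-6, 2], so an eigenvector is (1, 3).
For λ=-3: (A-λI) row 1 is [-4, 2], so an eigenvector is (1, 2).
General solution: C_1e^(-t)(1,3) + C_2e^(-3t)(1,2).

u(t) = C_1e^(-t) + C_2e^(-3t), v(t) = 3C_1e^(-t) + 2C_2e^(-3t)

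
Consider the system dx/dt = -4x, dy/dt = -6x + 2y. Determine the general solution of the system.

Coefficient matrix A = [[-4, 0], [-6, 2]].
Characteristic polynomial det(A - λI) = λ^2 + 2λ - 8 = 0.
Eigenvalues λ = 2, -4.
For λ=2: (A-λI) row 1 is [-6, 0], so an eigenvector is (0, 1).
For λ=-4: (A-λI) row 2 is [-6, 6], so an eigenvector is (-1, -1).
General solution: C_1e^(2t)(0,1) + C_2e^(-4t)(-1,-1).

x(t) = -C_2e^(-4t), y(t) = C_1e^(2t) - C_2e^(-4t)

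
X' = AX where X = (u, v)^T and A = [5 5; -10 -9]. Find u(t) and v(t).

Coefficient matrix A = [[5, 5], [-10, -9]].
Characteristic polynomial det(A - λI) = λ^2 + 4λ + 5 = 0.
Eigenvalues λ = -2 ± i (complex conjugate pair).
For λ=-2+i: an eigenvector is (2,-3) - i(-1,1) = (2 + i, -3 - i).
A real fundamental pair from Re and Im of e^((-2+i)t)v: X_1 = e^(-2t)(cos(t)·(2,-3) + sin(t)·(-1,1)), X_2 = e^(-2t)(sin(t)·(2,-3) - cos(t)·(-1,1)).
General solution: C_1X_1 + C_2X_2.

u(t) = -C_1e^(-2t)sin(t) + 2C_1e^(-2t)cos(t) + 2C_2e^(-2t)sin(t) + C_2e^(-2t)cos(t), v(t) = C_1e^(-2t)sin(t) - 3C_1e^(-2t)cos(t) - 3C_2e^(-2t)sin(t) - C_2e^(-2t)cos(t)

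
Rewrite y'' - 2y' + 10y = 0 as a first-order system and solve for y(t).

Let x_1 = y, x_2 = y'. Then x_1' = x_2 and x_2' = -10x_1 + 2x_2.
A = [[0,1],[-10,2]]; det(A-λI) = λ^2 - 2λ + 10.
Eigenvalues λ = 1 ± 3i.

y(t) = c_1e^(t)cos(3t) + c_2e^(t)sin(3t)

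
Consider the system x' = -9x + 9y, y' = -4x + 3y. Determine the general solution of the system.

x(t) = -3c_1e^(-3t) - 3c_2te^(-3t) - c_2e^(-3t), y(t) = -2c_1e^(-3t) - 2c_2te^(-3t) - c_2e^(-3t)

Coefficient matrix A = [[-9, 9], [-4, 3]].
Characteristic polynomial det(A - λI) = λ^2 + 6λ + 9 = 0.
Single eigenvalue λ = -3 with algebraic multiplicity 2.
Eigenvector v = (-3,-2); generalized eigenvector w with (A-λI)w=v is (-1,-1).
General solution: e^(-3t)[c_1·v + c_2·(t·v + w)].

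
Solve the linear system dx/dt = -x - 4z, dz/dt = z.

Coefficient matrix A = [[-1, -4], [0, 1]].
Characteristic polynomial det(A - λI) = λ^2 - 1 = 0.
Eigenvalues λ = -1, 1.
For λ=-1: (A-λI) row 1 is [0, -4], so an eigenvector is (1, 0).
For λ=1: (A-λI) row 1 is [-2, -4], so an eigenvector is (-2, 1).
General solution: c_1e^(-t)(1,0) + c_2e^(t)(-2,1).

x(t) = c_1e^(-t) - 2c_2e^(t), z(t) = c_2e^(t)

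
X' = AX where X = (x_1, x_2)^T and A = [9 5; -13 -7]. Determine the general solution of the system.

Coefficient matrix A = [[9, 5], [-13, -7]].
Characteristic polynomial det(A - λI) = λ^2 - 2λ + 2 = 0.
Eigenvalues λ = 1 ± i (complex conjugate pair).
For λ=1+i: an eigenvector is (-2,3) - i(-1,2) = (-2 + i, 3 - 2i).
A real fundamental pair from Re and Im of e^((1+i)t)v: X_1 = e^(t)(cos(t)·(-2,3) + sin(t)·(-1,2)), X_2 = e^(t)(sin(t)·(-2,3) - cos(t)·(-1,2)).
General solution: K_1X_1 + K_2X_2.

x_1(t) = -K_1e^(t)sin(t) - 2K_1e^(t)cos(t) - 2K_2e^(t)sin(t) + K_2e^(t)cos(t), x_2(t) = 2K_1e^(t)sin(t) + 3K_1e^(t)cos(t) + 3K_2e^(t)sin(t) - 2K_2e^(t)cos(t)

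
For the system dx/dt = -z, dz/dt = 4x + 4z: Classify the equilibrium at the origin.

unstable improper node

A = [[0,-1],[4,4]]; det(A-λI) = λ^2 - 4λ + 4.
repeated λ = 2 with a single eigenvector.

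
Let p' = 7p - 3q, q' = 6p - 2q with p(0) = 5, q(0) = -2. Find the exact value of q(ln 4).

A = [[7,-3],[6,-2]]; eigenvalues λ = 1, 4.
Eigenvectors: (1,2) for λ=1, (-1,-1) for λ=4.
From the initial condition, c_1 = -7, c_2 = -12.
q(ln 4) = (-7)(4^1)(2) + (-12)(4^4)(-1) = 3016.

3016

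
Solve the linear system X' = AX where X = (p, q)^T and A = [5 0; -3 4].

p(t) = K_1e^(5t), q(t) = -3K_1e^(5t) + K_2e^(4t)

Coefficient matrix A = [[5, 0], [-3, 4]].
Characteristic polynomial det(A - λI) = λ^2 - 9λ + 20 = 0.
Eigenvalues λ = 5, 4.
For λ=5: (A-λI) row 2 is [-3, -1], so an eigenvector is (1, -3).
For λ=4: (A-λI) row 1 is [1, 0], so an eigenvector is (0, 1).
General solution: K_1e^(5t)(1,-3) + K_2e^(4t)(0,1).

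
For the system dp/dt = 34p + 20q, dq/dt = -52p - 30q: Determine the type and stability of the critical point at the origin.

unstable spiral

A = [[34,20],[-52,-30]]; det(A-λI) = λ^2 - 4λ + 20.
λ = 2 ± 4i: positive real part.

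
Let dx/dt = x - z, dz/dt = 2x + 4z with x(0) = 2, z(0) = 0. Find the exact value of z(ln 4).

A = [[1,-1],[2,4]]; eigenvalues λ = 2, 3.
Eigenvectors: (-1,1) for λ=2, (-1,2) for λ=3.
From the initial condition, c_1 = -4, c_2 = 2.
z(ln 4) = (-4)(4^2)(1) + (2)(4^3)(2) = 192.

192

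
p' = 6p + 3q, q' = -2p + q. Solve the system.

Coefficient matrix A = [[6, 3], [-2, 1]].
Characteristic polynomial det(A - λI) = λ^2 - 7λ + 12 = 0.
Eigenvalues λ = 3, 4.
For λ=3: (A-λI) row 1 is [3, 3], so an eigenvector is (1, -1).
For λ=4: (A-λI) row 1 is [2, 3], so an eigenvector is (3, -2).
General solution: c_1e^(3t)(1,-1) + c_2e^(4t)(3,-2).

p(t) = c_1e^(3t) + 3c_2e^(4t), q(t) = -c_1e^(3t) - 2c_2e^(4t)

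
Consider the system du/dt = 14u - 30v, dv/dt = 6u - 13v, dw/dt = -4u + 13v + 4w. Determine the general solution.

u(t) = 5K_1e^(2t) - 2K_2e^(-t), v(t) = 2K_1e^(2t) - K_2e^(-t), w(t) = -3K_1e^(2t) + K_2e^(-t) + K_3e^(4t)

Coefficient matrix A = [[14, -30, 0], [6, -13, 0], [-4, 13, 4]].
det(A - λI) = 0 gives eigenvalues λ = 2, -1, 4.
For λ=2: eigenvector (5,2,-3).
For λ=-1: eigenvector (-2,-1,1).
For λ=4: eigenvector (0,0,1).
General solution: K_1e^(2t)(5,2,-3) + K_2e^(-t)(-2,-1,1) + K_3e^(4t)(0,0,1).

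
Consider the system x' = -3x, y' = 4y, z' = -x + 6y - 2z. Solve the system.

x(t) = K_1e^(-3t), y(t) = K_3e^(4t), z(t) = K_1e^(-3t) - K_2e^(-2t) + K_3e^(4t)

Coefficient matrix A = [[-3, 0, 0], [0, 4, 0], [-1, 6, -2]].
det(A - λI) = 0 gives eigenvalues λ = -3, -2, 4.
For λ=-3: eigenvector (1,0,1).
For λ=-2: eigenvector (0,0,-1).
For λ=4: eigenvector (0,1,1).
General solution: K_1e^(-3t)(1,0,1) + K_2e^(-2t)(0,0,-1) + K_3e^(4t)(0,1,1).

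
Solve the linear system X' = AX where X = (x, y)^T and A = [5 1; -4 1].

x(t) = C_1e^(3t) + C_2te^(3t) + 2C_2e^(3t), y(t) = -2C_1e^(3t) - 2C_2te^(3t) - 3C_2e^(3t)

Coefficient matrix A = [[5, 1], [-4, 1]].
Characteristic polynomial det(A - λI) = λ^2 - 6λ + 9 = 0.
Single eigenvalue λ = 3 with algebraic multiplicity 2.
Eigenvector v = (1,-2); generalized eigenvector w with (A-λI)w=v is (2,-3).
General solution: e^(3t)[C_1·v + C_2·(t·v + w)].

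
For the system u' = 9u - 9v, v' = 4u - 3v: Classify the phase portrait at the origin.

unstable improper node

A = [[9,-9],[4,-3]]; det(A-λI) = λ^2 - 6λ + 9.
repeated λ = 3 with a single eigenvector.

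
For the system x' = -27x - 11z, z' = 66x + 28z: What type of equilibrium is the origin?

saddle

A = [[-27,-11],[66,28]]; det(A-λI) = λ^2 - λ - 30.
λ = -5, 6: opposite signs.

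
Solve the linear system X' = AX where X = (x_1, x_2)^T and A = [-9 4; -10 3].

x_1(t) = -C_1e^(-3t)sin(2t) + C_1e^(-3t)cos(2t) + C_2e^(-3t)sin(2t) + C_2e^(-3t)cos(2t), x_2(t) = -2C_1e^(-3t)sin(2t) + C_1e^(-3t)cos(2t) + C_2e^(-3t)sin(2t) + 2C_2e^(-3t)cos(2t)

Coefficient matrix A = [[-9, 4], [-10, 3]].
Characteristic polynomial det(A - λI) = λ^2 + 6λ + 13 = 0.
Eigenvalues λ = -3 ± 2i (complex conjugate pair).
For λ=-3+2i: an eigenvector is (1,1) - i(-1,-2) = (1 + i, 1 + 2i).
A real fundamental pair from Re and Im of e^((-3+2i)t)v: X_1 = e^(-3t)(cos(2t)·(1,1) + sin(2t)·(-1,-2)), X_2 = e^(-3t)(sin(2t)·(1,1) - cos(2t)·(-1,-2)).
General solution: C_1X_1 + C_2X_2.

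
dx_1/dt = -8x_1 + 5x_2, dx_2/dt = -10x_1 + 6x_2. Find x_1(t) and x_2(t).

x_1(t) = -c_1e^(-t)sin(t) - 2c_1e^(-t)cos(t) - 2c_2e^(-t)sin(t) + c_2e^(-t)cos(t), x_2(t) = -c_1e^(-t)sin(t) - 3c_1e^(-t)cos(t) - 3c_2e^(-t)sin(t) + c_2e^(-t)cos(t)

Coefficient matrix A = [[-8, 5], [-10, 6]].
Characteristic polynomial det(A - λI) = λ^2 + 2λ + 2 = 0.
Eigenvalues λ = -1 ± i (complex conjugate pair).
For λ=-1+i: an eigenvector is (-2,-3) - i(-1,-1) = (-2 + i, -3 + i).
A real fundamental pair from Re and Im of e^((-1+i)t)v: X_1 = e^(-t)(cos(t)·(-2,-3) + sin(t)·(-1,-1)), X_2 = e^(-t)(sin(t)·(-2,-3) - cos(t)·(-1,-1)).
General solution: c_1X_1 + c_2X_2.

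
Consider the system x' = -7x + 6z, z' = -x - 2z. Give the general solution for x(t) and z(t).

x(t) = 2K_1e^(-4t) - 3K_2e^(-5t), z(t) = K_1e^(-4t) - K_2e^(-5t)

Coefficient matrix A = [[-7, 6], [-1, -2]].
Characteristic polynomial det(A - λI) = λ^2 + 9λ + 20 = 0.
Eigenvalues λ = -4, -5.
For λ=-4: (A-λI) row 1 is [-3, 6], so an eigenvector is (2, 1).
For λ=-5: (A-λI) row 1 is [-2, 6], so an eigenvector is (-3, -1).
General solution: K_1e^(-4t)(2,1) + K_2e^(-5t)(-3,-1).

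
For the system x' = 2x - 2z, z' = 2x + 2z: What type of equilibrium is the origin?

A = [[2,-2],[2,2]]; det(A-λI) = λ^2 - 4λ + 8.
λ = 2 ± 2i: positive real part.

unstable spiral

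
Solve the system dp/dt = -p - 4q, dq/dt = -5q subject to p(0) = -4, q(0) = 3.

Coefficient matrix A = [[-1, -4], [0, -5]].
Characteristic polynomial det(A - λI) = λ^2 + 6λ + 5 = 0.
Eigenvalues λ = -1, -5.
For λ=-1: (A-λI) row 1 is [0, -4], so an eigenvector is (1, 0).
For λ=-5: (A-λI) row 1 is [4, -4], so an eigenvector is (-1, -1).
General solution: K_1e^(-t)(1,0) + K_2e^(-5t)(-1,-1).
Applying p(0)=-4, q(0)=3 gives K_1=-7, K_2=-3.

p(t) = -7e^(-t) + 3e^(-5t), q(t) = 3e^(-5t)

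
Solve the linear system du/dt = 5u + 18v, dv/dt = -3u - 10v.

Coefficient matrix A = [[5, 18], [-3, -10]].
Characteristic polynomial det(A - λI) = λ^2 + 5λ + 4 = 0.
Eigenvalues λ = -4, -1.
For λ=-4: (A-λI) row 1 is [9, 18], so an eigenvector is (2, -1).
For λ=-1: (A-λI) row 1 is [6, 18], so an eigenvector is (3, -1).
General solution: C_1e^(-4t)(2,-1) + C_2e^(-t)(3,-1).

u(t) = 2C_1e^(-4t) + 3C_2e^(-t), v(t) = -C_1e^(-4t) - C_2e^(-t)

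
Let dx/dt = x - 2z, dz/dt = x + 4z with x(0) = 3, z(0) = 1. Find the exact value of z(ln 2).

24

A = [[1,-2],[1,4]]; eigenvalues λ = 2, 3.
Eigenvectors: (2,-1) for λ=2, (1,-1) for λ=3.
From the initial condition, c_1 = 4, c_2 = -5.
z(ln 2) = (4)(2^2)(-1) + (-5)(2^3)(-1) = 24.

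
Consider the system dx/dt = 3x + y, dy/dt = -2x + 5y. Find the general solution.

x(t) = C_1e^(4t)cos(t) + C_2e^(4t)sin(t), y(t) = -C_1e^(4t)sin(t) + C_1e^(4t)cos(t) + C_2e^(4t)sin(t) + C_2e^(4t)cos(t)

Coefficient matrix A = [[3, 1], [-2, 5]].
Characteristic polynomial det(A - λI) = λ^2 - 8λ + 17 = 0.
Eigenvalues λ = 4 ± i (complex conjugate pair).
For λ=4+i: an eigenvector is (1,1) - i(0,-1) = (1, 1 + i).
A real fundamental pair from Re and Im of e^((4+i)t)v: X_1 = e^(4t)(cos(t)·(1,1) + sin(t)·(0,-1)), X_2 = e^(4t)(sin(t)·(1,1) - cos(t)·(0,-1)).
General solution: C_1X_1 + C_2X_2.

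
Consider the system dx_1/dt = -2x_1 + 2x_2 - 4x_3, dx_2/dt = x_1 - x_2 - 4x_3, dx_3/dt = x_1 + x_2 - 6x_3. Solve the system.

x_1(t) = -K_1e^(-4t) + 2K_2e^(-2t) + 2K_3e^(-3t), x_2(t) = -K_1e^(-4t) + 2K_2e^(-2t) + K_3e^(-3t), x_3(t) = -K_1e^(-4t) + K_2e^(-2t) + K_3e^(-3t)

Coefficient matrix A = [[-2, 2, -4], [1, -1, -4], [1, 1, -6]].
det(A - λI) = 0 gives eigenvalues λ = -4, -2, -3.
For λ=-4: eigenvector (-1,-1,-1).
For λ=-2: eigenvector (2,2,1).
For λ=-3: eigenvector (2,1,1).
General solution: K_1e^(-4t)(-1,-1,-1) + K_2e^(-2t)(2,2,1) + K_3e^(-3t)(2,1,1).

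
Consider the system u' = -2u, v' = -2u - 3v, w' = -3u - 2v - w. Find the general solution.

Coefficient matrix A = [[-2, 0, 0], [-2, -3, 0], [-3, -2, -1]].
det(A - λI) = 0 gives eigenvalues λ = -3, -1, -2.
For λ=-3: eigenvector (0,1,1).
For λ=-1: eigenvector (0,0,1).
For λ=-2: eigenvector (-1,2,1).
General solution: C_1e^(-3t)(0,1,1) + C_2e^(-t)(0,0,1) + C_3e^(-2t)(-1,2,1).

u(t) = -C_3e^(-2t), v(t) = C_1e^(-3t) + 2C_3e^(-2t), w(t) = C_1e^(-3t) + C_2e^(-t) + C_3e^(-2t)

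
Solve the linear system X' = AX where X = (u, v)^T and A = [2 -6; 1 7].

u(t) = 3c_1e^(4t) - 2c_2e^(5t), v(t) = -c_1e^(4t) + c_2e^(5t)

Coefficient matrix A = [[2, -6], [1, 7]].
Characteristic polynomial det(A - λI) = λ^2 - 9λ + 20 = 0.
Eigenvalues λ = 4, 5.
For λ=4: (A-λI) row 1 is [-2, -6], so an eigenvector is (3, -1).
For λ=5: (A-λI) row 1 is [-3, -6], so an eigenvector is (-2, 1).
General solution: c_1e^(4t)(3,-1) + c_2e^(5t)(-2,1).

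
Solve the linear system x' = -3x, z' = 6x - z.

x(t) = c_1e^(-3t), z(t) = -3c_1e^(-3t) - c_2e^(-t)

Coefficient matrix A = [[-3, 0], [6, -1]].
Characteristic polynomial det(A - λI) = λ^2 + 4λ + 3 = 0.
Eigenvalues λ = -3, -1.
For λ=-3: (A-λI) row 2 is [6, 2], so an eigenvector is (1, -3).
For λ=-1: (A-λI) row 1 is [-2, 0], so an eigenvector is (0, -1).
General solution: c_1e^(-3t)(1,-3) + c_2e^(-t)(0,-1).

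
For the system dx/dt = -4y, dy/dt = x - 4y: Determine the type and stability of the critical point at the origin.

stable improper node

A = [[0,-4],[1,-4]]; det(A-λI) = λ^2 + 4λ + 4.
repeated λ = -2 with a single eigenvector.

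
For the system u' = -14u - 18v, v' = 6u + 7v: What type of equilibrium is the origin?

stable node

A = [[-14,-18],[6,7]]; det(A-λI) = λ^2 + 7λ + 10.
λ = -2, -5: both negative.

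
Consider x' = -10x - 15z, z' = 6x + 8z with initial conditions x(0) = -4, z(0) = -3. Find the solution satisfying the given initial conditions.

x(t) = 27e^(-t)sin(3t) - 4e^(-t)cos(3t), z(t) = -17e^(-t)sin(3t) - 3e^(-t)cos(3t)

Coefficient matrix A = [[-10, -15], [6, 8]].
Characteristic polynomial det(A - λI) = λ^2 + 2λ + 10 = 0.
Eigenvalues λ = -1 ± 3i (complex conjugate pair).
For λ=-1+3i: an eigenvector is (-2,1) - i(1,-1) = (-2 - i, 1 + i).
A real fundamental pair from Re and Im of e^((-1+3i)t)v: X_1 = e^(-t)(cos(3t)·(-2,1) + sin(3t)·(1,-1)), X_2 = e^(-t)(sin(3t)·(-2,1) - cos(3t)·(1,-1)).
General solution: c_1X_1 + c_2X_2.
Applying x(0)=-4, z(0)=-3 gives c_1=7, c_2=-10.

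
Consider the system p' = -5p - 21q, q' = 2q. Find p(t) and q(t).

p(t) = -C_1e^(-5t) + 3C_2e^(2t), q(t) = -C_2e^(2t)

Coefficient matrix A = [[-5, -21], [0, 2]].
Characteristic polynomial det(A - λI) = λ^2 + 3λ - 10 = 0.
Eigenvalues λ = -5, 2.
For λ=-5: (A-λI) row 1 is [0, -21], so an eigenvector is (-1, 0).
For λ=2: (A-λI) row 1 is [-7, -21], so an eigenvector is (3, -1).
General solution: C_1e^(-5t)(-1,0) + C_2e^(2t)(3,-1).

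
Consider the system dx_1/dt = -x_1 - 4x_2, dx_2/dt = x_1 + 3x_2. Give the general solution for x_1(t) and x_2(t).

Coefficient matrix A = [[-1, -4], [1, 3]].
Characteristic polynomial det(A - λI) = λ^2 - 2λ + 1 = 0.
Single eigenvalue λ = 1 with algebraic multiplicity 2.
Eigenvector v = (-2,1); generalized eigenvector w with (A-λI)w=v is (1,0).
General solution: e^(t)[C_1·v + C_2·(t·v + w)].

x_1(t) = -2C_1e^(t) - 2C_2te^(t) + C_2e^(t), x_2(t) = C_1e^(t) + C_2te^(t)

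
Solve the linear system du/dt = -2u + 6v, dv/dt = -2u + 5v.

u(t) = -2C_1e^(t) + 3C_2e^(2t), v(t) = -C_1e^(t) + 2C_2e^(2t)

Coefficient matrix A = [[-2, 6], [-2, 5]].
Characteristic polynomial det(A - λI) = λ^2 - 3λ + 2 = 0.
Eigenvalues λ = 1, 2.
For λ=1: (A-λI) row 1 is [-3, 6], so an eigenvector is (-2, -1).
For λ=2: (A-λI) row 1 is [-4, 6], so an eigenvector is (3, 2).
General solution: C_1e^(t)(-2,-1) + C_2e^(2t)(3,2).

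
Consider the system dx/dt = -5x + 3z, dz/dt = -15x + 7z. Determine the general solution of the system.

Coefficient matrix A = [[-5, 3], [-15, 7]].
Characteristic polynomial det(A - λI) = λ^2 - 2λ + 10 = 0.
Eigenvalues λ = 1 ± 3i (complex conjugate pair).
For λ=1+3i: an eigenvector is (0,-1) - i(-1,-2) = (0 + i, -1 + 2i).
A real fundamental pair from Re and Im of e^((1+3i)t)v: X_1 = e^(t)(cos(3t)·(0,-1) + sin(3t)·(-1,-2)), X_2 = e^(t)(sin(3t)·(0,-1) - cos(3t)·(-1,-2)).
General solution: c_1X_1 + c_2X_2.

x(t) = -c_1e^(t)sin(3t) + c_2e^(t)cos(3t), z(t) = -2c_1e^(t)sin(3t) - c_1e^(t)cos(3t) - c_2e^(t)sin(3t) + 2c_2e^(t)cos(3t)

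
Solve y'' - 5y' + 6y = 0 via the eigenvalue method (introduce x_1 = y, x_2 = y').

y(t) = K_1e^(3t) + K_2e^(2t)

Let x_1 = y, x_2 = y'. Then x_1' = x_2 and x_2' = -6x_1 + 5x_2.
A = [[0,1],[-6,5]]; det(A-λI) = λ^2 - 5λ + 6.
Eigenvalues λ = 3, 2 with eigenvectors (1,3), (1,2).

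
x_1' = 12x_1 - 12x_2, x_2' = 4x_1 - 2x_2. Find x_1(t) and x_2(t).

x_1(t) = 3K_1e^(4t) + 2K_2e^(6t), x_2(t) = 2K_1e^(4t) + K_2e^(6t)

Coefficient matrix A = [[12, -12], [4, -2]].
Characteristic polynomial det(A - λI) = λ^2 - 10λ + 24 = 0.
Eigenvalues λ = 4, 6.
For λ=4: (A-λI) row 1 is [8, -12], so an eigenvector is (3, 2).
For λ=6: (A-λI) row 1 is [6, -12], so an eigenvector is (2, 1).
General solution: K_1e^(4t)(3,2) + K_2e^(6t)(2,1).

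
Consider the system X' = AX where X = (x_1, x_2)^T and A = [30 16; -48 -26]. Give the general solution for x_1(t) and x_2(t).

Coefficient matrix A = [[30, 16], [-48, -26]].
Characteristic polynomial det(A - λI) = λ^2 - 4λ - 12 = 0.
Eigenvalues λ = 6, -2.
For λ=6: (A-λI) row 1 is [24, 16], so an eigenvector is (-2, 3).
For λ=-2: (A-λI) row 1 is [32, 16], so an eigenvector is (-1, 2).
General solution: K_1e^(6t)(-2,3) + K_2e^(-2t)(-1,2).

x_1(t) = -2K_1e^(6t) - K_2e^(-2t), x_2(t) = 3K_1e^(6t) + 2K_2e^(-2t)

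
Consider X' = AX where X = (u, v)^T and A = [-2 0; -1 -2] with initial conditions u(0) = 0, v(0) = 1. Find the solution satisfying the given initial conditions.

Coefficient matrix A = [[-2, 0], [-1, -2]].
Characteristic polynomial det(A - λI) = λ^2 + 4λ + 4 = 0.
Single eigenvalue λ = -2 with algebraic multiplicity 2.
Eigenvector v = (0,1); generalized eigenvector w with (A-λI)w=v is (-1,0).
General solution: e^(-2t)[c_1·v + c_2·(t·v + w)].
Applying u(0)=0, v(0)=1 gives c_1=1, c_2=0.

u(t) = 0, v(t) = e^(-2t)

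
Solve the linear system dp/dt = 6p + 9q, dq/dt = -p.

p(t) = -3K_1e^(3t) - 3K_2te^(3t) + 2K_2e^(3t), q(t) = K_1e^(3t) + K_2te^(3t) - K_2e^(3t)

Coefficient matrix A = [[6, 9], [-1, 0]].
Characteristic polynomial det(A - λI) = λ^2 - 6λ + 9 = 0.
Single eigenvalue λ = 3 with algebraic multiplicity 2.
Eigenvector v = (-3,1); generalized eigenvector w with (A-λI)w=v is (2,-1).
General solution: e^(3t)[K_1·v + K_2·(t·v + w)].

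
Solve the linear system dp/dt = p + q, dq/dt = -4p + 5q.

Coefficient matrix A = [[1, 1], [-4, 5]].
Characteristic polynomial det(A - λI) = λ^2 - 6λ + 9 = 0.
Single eigenvalue λ = 3 with algebraic multiplicity 2.
Eigenvector v = (-1,-2); generalized eigenvector w with (A-λI)w=v is (1,1).
General solution: e^(3t)[c_1·v + c_2·(t·v + w)].

p(t) = -c_1e^(3t) - c_2te^(3t) + c_2e^(3t), q(t) = -2c_1e^(3t) - 2c_2te^(3t) + c_2e^(3t)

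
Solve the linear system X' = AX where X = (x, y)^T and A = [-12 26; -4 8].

Coefficient matrix A = [[-12, 26], [-4, 8]].
Characteristic polynomial det(A - λI) = λ^2 + 4λ + 8 = 0.
Eigenvalues λ = -2 ± 2i (complex conjugate pair).
For λ=-2+2i: an eigenvector is (3,1) - i(-2,-1) = (3 + 2i, 1 + i).
A real fundamental pair from Re and Im of e^((-2+2i)t)v: X_1 = e^(-2t)(cos(2t)·(3,1) + sin(2t)·(-2,-1)), X_2 = e^(-2t)(sin(2t)·(3,1) - cos(2t)·(-2,-1)).
General solution: K_1X_1 + K_2X_2.

x(t) = -2K_1e^(-2t)sin(2t) + 3K_1e^(-2t)cos(2t) + 3K_2e^(-2t)sin(2t) + 2K_2e^(-2t)cos(2t), y(t) = -K_1e^(-2t)sin(2t) + K_1e^(-2t)cos(2t) + K_2e^(-2t)sin(2t) + K_2e^(-2t)cos(2t)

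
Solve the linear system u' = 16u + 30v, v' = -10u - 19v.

u(t) = -2K_1e^(t) + 3K_2e^(-4t), v(t) = K_1e^(t) - 2K_2e^(-4t)

Coefficient matrix A = [[16, 30], [-10, -19]].
Characteristic polynomial det(A - λI) = λ^2 + 3λ - 4 = 0.
Eigenvalues λ = 1, -4.
For λ=1: (A-λI) row 1 is [15, 30], so an eigenvector is (-2, 1).
For λ=-4: (A-λI) row 1 is [20, 30], so an eigenvector is (3, -2).
General solution: K_1e^(t)(-2,1) + K_2e^(-4t)(3,-2).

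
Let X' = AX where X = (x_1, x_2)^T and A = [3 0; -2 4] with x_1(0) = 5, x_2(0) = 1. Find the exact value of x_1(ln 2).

A = [[3,0],[-2,4]]; eigenvalues λ = 3, 4.
Eigenvectors: (-1,-2) for λ=3, (0,-1) for λ=4.
From the initial condition, c_1 = -5, c_2 = 9.
x_1(ln 2) = (-5)(2^3)(-1) + (9)(2^4)(0) = 40.

40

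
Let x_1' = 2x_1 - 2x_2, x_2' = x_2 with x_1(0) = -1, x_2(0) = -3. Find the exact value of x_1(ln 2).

A = [[2,-2],[0,1]]; eigenvalues λ = 2, 1.
Eigenvectors: (-1,0) for λ=2, (2,1) for λ=1.
From the initial condition, c_1 = -5, c_2 = -3.
x_1(ln 2) = (-5)(2^2)(-1) + (-3)(2^1)(2) = 8.

8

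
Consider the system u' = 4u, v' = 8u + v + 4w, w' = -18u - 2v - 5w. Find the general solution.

u(t) = C_1e^(4t), v(t) = 2C_2e^(-t) - C_3e^(-3t), w(t) = -2C_1e^(4t) - C_2e^(-t) + C_3e^(-3t)

Coefficient matrix A = [[4, 0, 0], [8, 1, 4], [-18, -2, -5]].
det(A - λI) = 0 gives eigenvalues λ = 4, -1, -3.
For λ=4: eigenvector (1,0,-2).
For λ=-1: eigenvector (0,2,-1).
For λ=-3: eigenvector (0,-1,1).
General solution: C_1e^(4t)(1,0,-2) + C_2e^(-t)(0,2,-1) + C_3e^(-3t)(0,-1,1).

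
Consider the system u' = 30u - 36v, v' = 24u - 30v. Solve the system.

Coefficient matrix A = [[30, -36], [24, -30]].
Characteristic polynomial det(A - λI) = λ^2 - 36 = 0.
Eigenvalues λ = 6, -6.
For λ=6: (A-λI) row 1 is [24, -36], so an eigenvector is (3, 2).
For λ=-6: (A-λI) row 1 is [36, -36], so an eigenvector is (-1, -1).
General solution: K_1e^(6t)(3,2) + K_2e^(-6t)(-1,-1).

u(t) = 3K_1e^(6t) - K_2e^(-6t), v(t) = 2K_1e^(6t) - K_2e^(-6t)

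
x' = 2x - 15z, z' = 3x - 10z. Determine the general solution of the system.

Coefficient matrix A = [[2, -15], [3, -10]].
Characteristic polynomial det(A - λI) = λ^2 + 8λ + 25 = 0.
Eigenvalues λ = -4 ± 3i (complex conjugate pair).
For λ=-4+3i: an eigenvector is (-1,0) - i(-2,-1) = (-1 + 2i, 0 + i).
A real fundamental pair from Re and Im of e^((-4+3i)t)v: X_1 = e^(-4t)(cos(3t)·(-1,0) + sin(3t)·(-2,-1)), X_2 = e^(-4t)(sin(3t)·(-1,0) - cos(3t)·(-2,-1)).
General solution: K_1X_1 + K_2X_2.

x(t) = -2K_1e^(-4t)sin(3t) - K_1e^(-4t)cos(3t) - K_2e^(-4t)sin(3t) + 2K_2e^(-4t)cos(3t), z(t) = -K_1e^(-4t)sin(3t) + K_2e^(-4t)cos(3t)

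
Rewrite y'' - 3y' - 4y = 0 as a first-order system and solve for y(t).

Let x_1 = y, x_2 = y'. Then x_1' = x_2 and x_2' = 4x_1 + 3x_2.
A = [[0,1],[4,3]]; det(A-λI) = λ^2 - 3λ - 4.
Eigenvalues λ = 4, -1 with eigenvectors (1,4), (1,-1).

y(t) = c_1e^(4t) + c_2e^(-t)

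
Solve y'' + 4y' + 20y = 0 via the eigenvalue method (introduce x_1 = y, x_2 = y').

y(t) = C_1e^(-2t)cos(4t) + C_2e^(-2t)sin(4t)

Let x_1 = y, x_2 = y'. Then x_1' = x_2 and x_2' = -20x_1 - 4x_2.
A = [[0,1],[-20,-4]]; det(A-λI) = λ^2 + 4λ + 20.
Eigenvalues λ = -2 ± 4i.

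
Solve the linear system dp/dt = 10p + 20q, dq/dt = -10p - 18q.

Coefficient matrix A = [[10, 20], [-10, -18]].
Characteristic polynomial det(A - λI) = λ^2 + 8λ + 20 = 0.
Eigenvalues λ = -4 ± 2i (complex conjugate pair).
For λ=-4+2i: an eigenvector is (-1,1) - i(3,-2) = (-1 - 3i, 1 + 2i).
A real fundamental pair from Re and Im of e^((-4+2i)t)v: X_1 = e^(-4t)(cos(2t)·(-1,1) + sin(2t)·(3,-2)), X_2 = e^(-4t)(sin(2t)·(-1,1) - cos(2t)·(3,-2)).
General solution: c_1X_1 + c_2X_2.

p(t) = 3c_1e^(-4t)sin(2t) - c_1e^(-4t)cos(2t) - c_2e^(-4t)sin(2t) - 3c_2e^(-4t)cos(2t), q(t) = -2c_1e^(-4t)sin(2t) + c_1e^(-4t)cos(2t) + c_2e^(-4t)sin(2t) + 2c_2e^(-4t)cos(2t)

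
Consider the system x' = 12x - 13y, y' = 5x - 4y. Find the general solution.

Coefficient matrix A = [[12, -13], [5, -4]].
Characteristic polynomial det(A - λI) = λ^2 - 8λ + 17 = 0.
Eigenvalues λ = 4 ± i (complex conjugate pair).
For λ=4+i: an eigenvector is (-3,-2) - i(2,1) = (-3 - 2i, -2 - i).
A real fundamental pair from Re and Im of e^((4+i)t)v: X_1 = e^(4t)(cos(t)·(-3,-2) + sin(t)·(2,1)), X_2 = e^(4t)(sin(t)·(-3,-2) - cos(t)·(2,1)).
General solution: C_1X_1 + C_2X_2.

x(t) = 2C_1e^(4t)sin(t) - 3C_1e^(4t)cos(t) - 3C_2e^(4t)sin(t) - 2C_2e^(4t)cos(t), y(t) = C_1e^(4t)sin(t) - 2C_1e^(4t)cos(t) - 2C_2e^(4t)sin(t) - C_2e^(4t)cos(t)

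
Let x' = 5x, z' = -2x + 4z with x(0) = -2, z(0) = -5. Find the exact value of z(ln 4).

1792

A = [[5,0],[-2,4]]; eigenvalues λ = 4, 5.
Eigenvectors: (0,1) for λ=4, (1,-2) for λ=5.
From the initial condition, c_1 = -9, c_2 = -2.
z(ln 4) = (-9)(4^4)(1) + (-2)(4^5)(-2) = 1792.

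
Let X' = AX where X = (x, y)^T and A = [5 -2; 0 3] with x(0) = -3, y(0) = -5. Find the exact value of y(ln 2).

-40

A = [[5,-2],[0,3]]; eigenvalues λ = 5, 3.
Eigenvectors: (1,0) for λ=5, (-1,-1) for λ=3.
From the initial condition, c_1 = 2, c_2 = 5.
y(ln 2) = (2)(2^5)(0) + (5)(2^3)(-1) = -40.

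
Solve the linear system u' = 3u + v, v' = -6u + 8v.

Coefficient matrix A = [[3, 1], [-6, 8]].
Characteristic polynomial det(A - λI) = λ^2 - 11λ + 30 = 0.
Eigenvalues λ = 6, 5.
For λ=6: (A-λI) row 1 is [-3, 1], so an eigenvector is (1, 3).
For λ=5: (A-λI) row 1 is [-2, 1], so an eigenvector is (-1, -2).
General solution: c_1e^(6t)(1,3) + c_2e^(5t)(-1,-2).

u(t) = c_1e^(6t) - c_2e^(5t), v(t) = 3c_1e^(6t) - 2c_2e^(5t)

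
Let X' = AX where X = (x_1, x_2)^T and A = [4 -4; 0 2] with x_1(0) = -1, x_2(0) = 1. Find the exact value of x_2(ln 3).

9

A = [[4,-4],[0,2]]; eigenvalues λ = 2, 4.
Eigenvectors: (-2,-1) for λ=2, (1,0) for λ=4.
From the initial condition, c_1 = -1, c_2 = -3.
x_2(ln 3) = (-1)(3^2)(-1) + (-3)(3^4)(0) = 9.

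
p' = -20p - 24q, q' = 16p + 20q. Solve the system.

p(t) = 3c_1e^(-4t) + c_2e^(4t), q(t) = -2c_1e^(-4t) - c_2e^(4t)

Coefficient matrix A = [[-20, -24], [16, 20]].
Characteristic polynomial det(A - λI) = λ^2 - 16 = 0.
Eigenvalues λ = -4, 4.
For λ=-4: (A-λI) row 1 is [-16, -24], so an eigenvector is (3, -2).
For λ=4: (A-λI) row 1 is [-24, -24], so an eigenvector is (1, -1).
General solution: c_1e^(-4t)(3,-2) + c_2e^(4t)(1,-1).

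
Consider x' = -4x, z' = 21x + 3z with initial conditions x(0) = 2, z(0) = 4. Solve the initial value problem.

Coefficient matrix A = [[-4, 0], [21, 3]].
Characteristic polynomial det(A - λI) = λ^2 + λ - 12 = 0.
Eigenvalues λ = 3, -4.
For λ=3: (A-λI) row 1 is [-7, 0], so an eigenvector is (0, -1).
For λ=-4: (A-λI) row 2 is [21, 7], so an eigenvector is (1, -3).
General solution: c_1e^(3t)(0,-1) + c_2e^(-4t)(1,-3).
Applying x(0)=2, z(0)=4 gives c_1=-10, c_2=2.

x(t) = 2e^(-4t), z(t) = 10e^(3t) - 6e^(-4t)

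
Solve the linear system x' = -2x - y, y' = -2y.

Coefficient matrix A = [[-2, -1], [0, -2]].
Characteristic polynomial det(A - λI) = λ^2 + 4λ + 4 = 0.
Single eigenvalue λ = -2 with algebraic multiplicity 2.
Eigenvector v = (-1,0); generalized eigenvector w with (A-λI)w=v is (-3,1).
General solution: e^(-2t)[K_1·v + K_2·(t·v + w)].

x(t) = -K_1e^(-2t) - K_2te^(-2t) - 3K_2e^(-2t), y(t) = K_2e^(-2t)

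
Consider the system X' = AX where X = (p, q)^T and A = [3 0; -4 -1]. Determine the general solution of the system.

Coefficient matrix A = [[3, 0], [-4, -1]].
Characteristic polynomial det(A - λI) = λ^2 - 2λ - 3 = 0.
Eigenvalues λ = -1, 3.
For λ=-1: (A-λI) row 1 is [4, 0], so an eigenvector is (0, -1).
For λ=3: (A-λI) row 2 is [-4, -4], so an eigenvector is (1, -1).
General solution: K_1e^(-t)(0,-1) + K_2e^(3t)(1,-1).

p(t) = K_2e^(3t), q(t) = -K_1e^(-t) - K_2e^(3t)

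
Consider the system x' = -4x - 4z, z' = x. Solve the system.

Coefficient matrix A = [[-4, -4], [1, 0]].
Characteristic polynomial det(A - λI) = λ^2 + 4λ + 4 = 0.
Single eigenvalue λ = -2 with algebraic multiplicity 2.
Eigenvector v = (2,-1); generalized eigenvector w with (A-λI)w=v is (1,-1).
General solution: e^(-2t)[C_1·v + C_2·(t·v + w)].

x(t) = 2C_1e^(-2t) + 2C_2te^(-2t) + C_2e^(-2t), z(t) = -C_1e^(-2t) - C_2te^(-2t) - C_2e^(-2t)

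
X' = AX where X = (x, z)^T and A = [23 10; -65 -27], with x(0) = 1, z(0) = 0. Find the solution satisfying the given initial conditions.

Coefficient matrix A = [[23, 10], [-65, -27]].
Characteristic polynomial det(A - λI) = λ^2 + 4λ + 29 = 0.
Eigenvalues λ = -2 ± 5i (complex conjugate pair).
For λ=-2+5i: an eigenvector is (-1,3) - i(1,-2) = (-1 - i, 3 + 2i).
A real fundamental pair from Re and Im of e^((-2+5i)t)v: X_1 = e^(-2t)(cos(5t)·(-1,3) + sin(5t)·(1,-2)), X_2 = e^(-2t)(sin(5t)·(-1,3) - cos(5t)·(1,-2)).
General solution: C_1X_1 + C_2X_2.
Applying x(0)=1, z(0)=0 gives C_1=2, C_2=-3.

x(t) = 5e^(-2t)sin(5t) + e^(-2t)cos(5t), z(t) = -13e^(-2t)sin(5t)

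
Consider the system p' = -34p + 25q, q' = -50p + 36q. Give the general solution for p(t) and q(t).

p(t) = c_1e^(t)sin(5t) + 2c_1e^(t)cos(5t) + 2c_2e^(t)sin(5t) - c_2e^(t)cos(5t), q(t) = c_1e^(t)sin(5t) + 3c_1e^(t)cos(5t) + 3c_2e^(t)sin(5t) - c_2e^(t)cos(5t)

Coefficient matrix A = [[-34, 25], [-50, 36]].
Characteristic polynomial det(A - λI) = λ^2 - 2λ + 26 = 0.
Eigenvalues λ = 1 ± 5i (complex conjugate pair).
For λ=1+5i: an eigenvector is (2,3) - i(1,1) = (2 - i, 3 - i).
A real fundamental pair from Re and Im of e^((1+5i)t)v: X_1 = e^(t)(cos(5t)·(2,3) + sin(5t)·(1,1)), X_2 = e^(t)(sin(5t)·(2,3) - cos(5t)·(1,1)).
General solution: c_1X_1 + c_2X_2.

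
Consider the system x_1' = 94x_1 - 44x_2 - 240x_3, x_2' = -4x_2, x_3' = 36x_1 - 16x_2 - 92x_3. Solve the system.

Coefficient matrix A = [[94, -44, -240], [0, -4, 0], [36, -16, -92]].
det(A - λI) = 0 gives eigenvalues λ = 4, -4, -2.
For λ=4: eigenvector (-8,0,-3).
For λ=-4: eigenvector (-2,1,-1).
For λ=-2: eigenvector (5,0,2).
General solution: c_1e^(4t)(-8,0,-3) + c_2e^(-4t)(-2,1,-1) + c_3e^(-2t)(5,0,2).

x_1(t) = -8c_1e^(4t) - 2c_2e^(-4t) + 5c_3e^(-2t), x_2(t) = c_2e^(-4t), x_3(t) = -3c_1e^(4t) - c_2e^(-4t) + 2c_3e^(-2t)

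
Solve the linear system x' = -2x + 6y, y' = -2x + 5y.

Coefficient matrix A = [[-2, 6], [-2, 5]].
Characteristic polynomial det(A - λI) = λ^2 - 3λ + 2 = 0.
Eigenvalues λ = 1, 2.
For λ=1: (A-λI) row 1 is [-3, 6], so an eigenvector is (-2, -1).
For λ=2: (A-λI) row 1 is [-4, 6], so an eigenvector is (-3, -2).
General solution: K_1e^(t)(-2,-1) + K_2e^(2t)(-3,-2).

x(t) = -2K_1e^(t) - 3K_2e^(2t), y(t) = -K_1e^(t) - 2K_2e^(2t)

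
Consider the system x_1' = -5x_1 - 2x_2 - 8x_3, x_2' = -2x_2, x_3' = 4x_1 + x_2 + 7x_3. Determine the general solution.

x_1(t) = 2C_1e^(-2t) - C_2e^(3t) - 2C_3e^(-t), x_2(t) = C_1e^(-2t), x_3(t) = -C_1e^(-2t) + C_2e^(3t) + C_3e^(-t)

Coefficient matrix A = [[-5, -2, -8], [0, -2, 0], [4, 1, 7]].
det(A - λI) = 0 gives eigenvalues λ = -2, 3, -1.
For λ=-2: eigenvector (2,1,-1).
For λ=3: eigenvector (-1,0,1).
For λ=-1: eigenvector (-2,0,1).
General solution: C_1e^(-2t)(2,1,-1) + C_2e^(3t)(-1,0,1) + C_3e^(-t)(-2,0,1).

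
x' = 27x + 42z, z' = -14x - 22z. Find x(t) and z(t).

x(t) = -3C_1e^(-t) - 2C_2e^(6t), z(t) = 2C_1e^(-t) + C_2e^(6t)

Coefficient matrix A = [[27, 42], [-14, -22]].
Characteristic polynomial det(A - λI) = λ^2 - 5λ - 6 = 0.
Eigenvalues λ = -1, 6.
For λ=-1: (A-λI) row 1 is [28, 42], so an eigenvector is (-3, 2).
For λ=6: (A-λI) row 1 is [21, 42], so an eigenvector is (-2, 1).
General solution: C_1e^(-t)(-3,2) + C_2e^(6t)(-2,1).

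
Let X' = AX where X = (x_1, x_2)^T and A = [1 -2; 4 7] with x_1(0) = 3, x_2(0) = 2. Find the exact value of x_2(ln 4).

A = [[1,-2],[4,7]]; eigenvalues λ = 5, 3.
Eigenvectors: (-1,2) for λ=5, (1,-1) for λ=3.
From the initial condition, c_1 = 5, c_2 = 8.
x_2(ln 4) = (5)(4^5)(2) + (8)(4^3)(-1) = 9728.

9728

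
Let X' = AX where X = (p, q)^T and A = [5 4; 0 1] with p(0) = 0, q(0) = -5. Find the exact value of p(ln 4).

A = [[5,4],[0,1]]; eigenvalues λ = 1, 5.
Eigenvectors: (1,-1) for λ=1, (1,0) for λ=5.
From the initial condition, c_1 = 5, c_2 = -5.
p(ln 4) = (5)(4^1)(1) + (-5)(4^5)(1) = -5100.

-5100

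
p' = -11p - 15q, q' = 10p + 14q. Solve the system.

Coefficient matrix A = [[-11, -15], [10, 14]].
Characteristic polynomial det(A - λI) = λ^2 - 3λ - 4 = 0.
Eigenvalues λ = 4, -1.
For λ=4: (A-λI) row 1 is [-15, -15], so an eigenvector is (-1, 1).
For λ=-1: (A-λI) row 1 is [-10, -15], so an eigenvector is (-3, 2).
General solution: K_1e^(4t)(-1,1) + K_2e^(-t)(-3,2).

p(t) = -K_1e^(4t) - 3K_2e^(-t), q(t) = K_1e^(4t) + 2K_2e^(-t)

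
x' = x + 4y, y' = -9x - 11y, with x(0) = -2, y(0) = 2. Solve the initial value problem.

Coefficient matrix A = [[1, 4], [-9, -11]].
Characteristic polynomial det(A - λI) = λ^2 + 10λ + 25 = 0.
Single eigenvalue λ = -5 with algebraic multiplicity 2.
Eigenvector v = (2,-3); generalized eigenvector w with (A-λI)w=v is (-1,2).
General solution: e^(-5t)[C_1·v + C_2·(t·v + w)].
Applying x(0)=-2, y(0)=2 gives C_1=-2, C_2=-2.

x(t) = -4te^(-5t) - 2e^(-5t), y(t) = 6te^(-5t) + 2e^(-5t)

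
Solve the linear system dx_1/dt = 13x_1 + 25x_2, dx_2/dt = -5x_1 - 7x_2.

Coefficient matrix A = [[13, 25], [-5, -7]].
Characteristic polynomial det(A - λI) = λ^2 - 6λ + 34 = 0.
Eigenvalues λ = 3 ± 5i (complex conjugate pair).
For λ=3+5i: an eigenvector is (-2,1) - i(1,0) = (-2 - i, 1).
A real fundamental pair from Re and Im of e^((3+5i)t)v: X_1 = e^(3t)(cos(5t)·(-2,1) + sin(5t)·(1,0)), X_2 = e^(3t)(sin(5t)·(-2,1) - cos(5t)·(1,0)).
General solution: K_1X_1 + K_2X_2.

x_1(t) = K_1e^(3t)sin(5t) - 2K_1e^(3t)cos(5t) - 2K_2e^(3t)sin(5t) - K_2e^(3t)cos(5t), x_2(t) = K_1e^(3t)cos(5t) + K_2e^(3t)sin(5t)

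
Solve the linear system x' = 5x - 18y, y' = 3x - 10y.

x(t) = -2K_1e^(-4t) - 3K_2e^(-t), y(t) = -K_1e^(-4t) - K_2e^(-t)

Coefficient matrix A = [[5, -18], [3, -10]].
Characteristic polynomial det(A - λI) = λ^2 + 5λ + 4 = 0.
Eigenvalues λ = -4, -1.
For λ=-4: (A-λI) row 1 is [9, -18], so an eigenvector is (-2, -1).
For λ=-1: (A-λI) row 1 is [6, -18], so an eigenvector is (-3, -1).
General solution: K_1e^(-4t)(-2,-1) + K_2e^(-t)(-3,-1).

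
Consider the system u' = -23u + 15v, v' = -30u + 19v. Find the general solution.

u(t) = -c_1e^(-2t)sin(3t) - 2c_1e^(-2t)cos(3t) - 2c_2e^(-2t)sin(3t) + c_2e^(-2t)cos(3t), v(t) = -c_1e^(-2t)sin(3t) - 3c_1e^(-2t)cos(3t) - 3c_2e^(-2t)sin(3t) + c_2e^(-2t)cos(3t)

Coefficient matrix A = [[-23, 15], [-30, 19]].
Characteristic polynomial det(A - λI) = λ^2 + 4λ + 13 = 0.
Eigenvalues λ = -2 ± 3i (complex conjugate pair).
For λ=-2+3i: an eigenvector is (-2,-3) - i(-1,-1) = (-2 + i, -3 + i).
A real fundamental pair from Re and Im of e^((-2+3i)t)v: X_1 = e^(-2t)(cos(3t)·(-2,-3) + sin(3t)·(-1,-1)), X_2 = e^(-2t)(sin(3t)·(-2,-3) - cos(3t)·(-1,-1)).
General solution: c_1X_1 + c_2X_2.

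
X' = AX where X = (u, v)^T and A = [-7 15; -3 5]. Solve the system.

u(t) = 2C_1e^(-t)sin(3t) - C_1e^(-t)cos(3t) - C_2e^(-t)sin(3t) - 2C_2e^(-t)cos(3t), v(t) = C_1e^(-t)sin(3t) - C_2e^(-t)cos(3t)

Coefficient matrix A = [[-7, 15], [-3, 5]].
Characteristic polynomial det(A - λI) = λ^2 + 2λ + 10 = 0.
Eigenvalues λ = -1 ± 3i (complex conjugate pair).
For λ=-1+3i: an eigenvector is (-1,0) - i(2,1) = (-1 - 2i, 0 - i).
A real fundamental pair from Re and Im of e^((-1+3i)t)v: X_1 = e^(-t)(cos(3t)·(-1,0) + sin(3t)·(2,1)), X_2 = e^(-t)(sin(3t)·(-1,0) - cos(3t)·(2,1)).
General solution: C_1X_1 + C_2X_2.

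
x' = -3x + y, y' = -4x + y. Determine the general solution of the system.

Coefficient matrix A = [[-3, 1], [-4, 1]].
Characteristic polynomial det(A - λI) = λ^2 + 2λ + 1 = 0.
Single eigenvalue λ = -1 with algebraic multiplicity 2.
Eigenvector v = (1,2); generalized eigenvector w with (A-λI)w=v is (1,3).
General solution: e^(-t)[C_1·v + C_2·(t·v + w)].

x(t) = C_1e^(-t) + C_2te^(-t) + C_2e^(-t), y(t) = 2C_1e^(-t) + 2C_2te^(-t) + 3C_2e^(-t)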